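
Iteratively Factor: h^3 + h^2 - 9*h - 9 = (h + 1)*(h^2 - 9) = (h + 1)*(h + 3)*(h - 3)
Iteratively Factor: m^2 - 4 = (m - 2)*(m + 2)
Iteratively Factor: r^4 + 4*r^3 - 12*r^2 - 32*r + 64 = (r - 2)*(r^3 + 6*r^2 - 32) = (r - 2)*(r + 4)*(r^2 + 2*r - 8) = (r - 2)*(r + 4)^2*(r - 2)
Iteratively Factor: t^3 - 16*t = (t + 4)*(t^2 - 4*t) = (t - 4)*(t + 4)*(t)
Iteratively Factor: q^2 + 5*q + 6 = (q + 2)*(q + 3)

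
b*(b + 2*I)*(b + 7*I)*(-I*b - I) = -I*b^4 + 9*b^3 - I*b^3 + 9*b^2 + 14*I*b^2 + 14*I*b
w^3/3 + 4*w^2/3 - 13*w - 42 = (w/3 + 1)*(w - 6)*(w + 7)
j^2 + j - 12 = (j - 3)*(j + 4)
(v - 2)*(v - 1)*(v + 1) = v^3 - 2*v^2 - v + 2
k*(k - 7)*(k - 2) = k^3 - 9*k^2 + 14*k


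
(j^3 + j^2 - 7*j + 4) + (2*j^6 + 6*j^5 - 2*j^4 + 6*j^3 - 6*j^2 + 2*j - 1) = 2*j^6 + 6*j^5 - 2*j^4 + 7*j^3 - 5*j^2 - 5*j + 3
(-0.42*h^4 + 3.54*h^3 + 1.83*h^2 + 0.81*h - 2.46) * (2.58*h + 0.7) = -1.0836*h^5 + 8.8392*h^4 + 7.1994*h^3 + 3.3708*h^2 - 5.7798*h - 1.722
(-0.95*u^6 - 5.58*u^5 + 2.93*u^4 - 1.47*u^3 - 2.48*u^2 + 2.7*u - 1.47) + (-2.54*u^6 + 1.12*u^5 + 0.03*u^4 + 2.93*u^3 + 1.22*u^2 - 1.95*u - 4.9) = -3.49*u^6 - 4.46*u^5 + 2.96*u^4 + 1.46*u^3 - 1.26*u^2 + 0.75*u - 6.37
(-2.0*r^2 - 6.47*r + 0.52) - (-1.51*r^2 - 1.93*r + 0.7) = -0.49*r^2 - 4.54*r - 0.18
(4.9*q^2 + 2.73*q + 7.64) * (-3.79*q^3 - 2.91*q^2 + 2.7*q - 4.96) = -18.571*q^5 - 24.6057*q^4 - 23.6699*q^3 - 39.1654*q^2 + 7.0872*q - 37.8944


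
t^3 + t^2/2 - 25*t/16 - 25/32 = (t - 5/4)*(t + 1/2)*(t + 5/4)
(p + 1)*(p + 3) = p^2 + 4*p + 3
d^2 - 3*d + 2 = (d - 2)*(d - 1)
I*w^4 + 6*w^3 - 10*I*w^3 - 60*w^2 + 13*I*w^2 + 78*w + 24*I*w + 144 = (w - 8)*(w - 3)*(w - 6*I)*(I*w + I)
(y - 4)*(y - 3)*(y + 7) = y^3 - 37*y + 84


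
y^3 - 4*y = y*(y - 2)*(y + 2)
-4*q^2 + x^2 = (-2*q + x)*(2*q + x)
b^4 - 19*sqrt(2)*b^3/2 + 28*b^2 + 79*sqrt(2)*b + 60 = (b - 6*sqrt(2))*(b - 5*sqrt(2))*(sqrt(2)*b/2 + 1)*(sqrt(2)*b + 1)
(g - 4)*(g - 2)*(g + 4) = g^3 - 2*g^2 - 16*g + 32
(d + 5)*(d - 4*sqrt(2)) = d^2 - 4*sqrt(2)*d + 5*d - 20*sqrt(2)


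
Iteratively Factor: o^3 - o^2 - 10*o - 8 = (o + 2)*(o^2 - 3*o - 4) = (o - 4)*(o + 2)*(o + 1)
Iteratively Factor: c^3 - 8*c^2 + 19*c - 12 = (c - 4)*(c^2 - 4*c + 3) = (c - 4)*(c - 3)*(c - 1)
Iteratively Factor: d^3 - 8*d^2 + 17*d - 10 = (d - 5)*(d^2 - 3*d + 2) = (d - 5)*(d - 1)*(d - 2)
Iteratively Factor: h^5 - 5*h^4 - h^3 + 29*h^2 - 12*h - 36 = (h - 3)*(h^4 - 2*h^3 - 7*h^2 + 8*h + 12) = (h - 3)^2*(h^3 + h^2 - 4*h - 4) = (h - 3)^2*(h + 2)*(h^2 - h - 2) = (h - 3)^2*(h + 1)*(h + 2)*(h - 2)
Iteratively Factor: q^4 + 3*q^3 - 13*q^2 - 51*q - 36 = (q + 1)*(q^3 + 2*q^2 - 15*q - 36) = (q - 4)*(q + 1)*(q^2 + 6*q + 9) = (q - 4)*(q + 1)*(q + 3)*(q + 3)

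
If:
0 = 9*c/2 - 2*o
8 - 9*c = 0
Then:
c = 8/9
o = 2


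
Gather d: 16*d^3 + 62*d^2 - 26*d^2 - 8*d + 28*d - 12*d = 16*d^3 + 36*d^2 + 8*d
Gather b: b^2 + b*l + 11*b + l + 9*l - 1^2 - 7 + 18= b^2 + b*(l + 11) + 10*l + 10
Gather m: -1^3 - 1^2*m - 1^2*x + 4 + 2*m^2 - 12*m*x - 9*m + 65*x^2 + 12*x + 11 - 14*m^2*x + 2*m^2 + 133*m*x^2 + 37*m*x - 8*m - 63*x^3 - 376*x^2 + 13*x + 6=m^2*(4 - 14*x) + m*(133*x^2 + 25*x - 18) - 63*x^3 - 311*x^2 + 24*x + 20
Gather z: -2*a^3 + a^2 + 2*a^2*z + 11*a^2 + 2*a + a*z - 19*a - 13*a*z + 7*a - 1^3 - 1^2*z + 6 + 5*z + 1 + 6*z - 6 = -2*a^3 + 12*a^2 - 10*a + z*(2*a^2 - 12*a + 10)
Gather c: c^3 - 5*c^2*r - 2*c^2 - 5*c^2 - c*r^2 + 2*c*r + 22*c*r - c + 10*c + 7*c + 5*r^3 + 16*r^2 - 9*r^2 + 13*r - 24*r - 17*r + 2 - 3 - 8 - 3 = c^3 + c^2*(-5*r - 7) + c*(-r^2 + 24*r + 16) + 5*r^3 + 7*r^2 - 28*r - 12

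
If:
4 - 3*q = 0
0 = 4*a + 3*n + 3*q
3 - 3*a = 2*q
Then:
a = 1/9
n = -40/27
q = 4/3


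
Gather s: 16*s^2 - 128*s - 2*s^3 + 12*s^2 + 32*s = -2*s^3 + 28*s^2 - 96*s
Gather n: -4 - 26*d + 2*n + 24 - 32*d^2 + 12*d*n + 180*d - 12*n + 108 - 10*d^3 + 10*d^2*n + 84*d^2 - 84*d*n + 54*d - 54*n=-10*d^3 + 52*d^2 + 208*d + n*(10*d^2 - 72*d - 64) + 128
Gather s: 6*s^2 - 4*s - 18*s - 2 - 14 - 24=6*s^2 - 22*s - 40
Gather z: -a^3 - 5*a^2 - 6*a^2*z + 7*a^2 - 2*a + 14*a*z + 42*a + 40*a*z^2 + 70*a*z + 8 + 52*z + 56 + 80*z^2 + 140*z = -a^3 + 2*a^2 + 40*a + z^2*(40*a + 80) + z*(-6*a^2 + 84*a + 192) + 64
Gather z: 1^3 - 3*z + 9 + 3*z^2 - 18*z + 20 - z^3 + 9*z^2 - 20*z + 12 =-z^3 + 12*z^2 - 41*z + 42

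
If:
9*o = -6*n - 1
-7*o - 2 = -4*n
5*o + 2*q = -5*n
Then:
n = 11/78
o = -8/39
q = 25/156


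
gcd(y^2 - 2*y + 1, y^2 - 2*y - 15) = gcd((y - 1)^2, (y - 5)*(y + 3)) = 1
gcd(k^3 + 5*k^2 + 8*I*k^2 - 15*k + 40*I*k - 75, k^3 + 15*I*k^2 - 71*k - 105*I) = k^2 + 8*I*k - 15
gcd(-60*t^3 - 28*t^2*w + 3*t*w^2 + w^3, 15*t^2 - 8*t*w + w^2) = 5*t - w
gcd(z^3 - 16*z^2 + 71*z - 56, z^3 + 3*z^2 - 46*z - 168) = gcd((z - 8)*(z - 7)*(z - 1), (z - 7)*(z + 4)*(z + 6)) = z - 7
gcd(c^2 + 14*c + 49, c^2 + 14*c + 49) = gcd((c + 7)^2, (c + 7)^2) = c^2 + 14*c + 49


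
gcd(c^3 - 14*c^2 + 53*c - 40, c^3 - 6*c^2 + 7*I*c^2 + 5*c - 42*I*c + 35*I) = c^2 - 6*c + 5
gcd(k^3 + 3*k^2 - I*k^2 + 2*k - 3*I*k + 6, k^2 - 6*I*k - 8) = k - 2*I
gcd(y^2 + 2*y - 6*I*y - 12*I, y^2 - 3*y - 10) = y + 2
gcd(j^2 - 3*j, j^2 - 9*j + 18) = j - 3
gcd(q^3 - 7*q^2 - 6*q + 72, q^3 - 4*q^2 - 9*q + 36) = q^2 - q - 12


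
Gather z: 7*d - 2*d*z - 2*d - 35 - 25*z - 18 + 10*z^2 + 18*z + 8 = 5*d + 10*z^2 + z*(-2*d - 7) - 45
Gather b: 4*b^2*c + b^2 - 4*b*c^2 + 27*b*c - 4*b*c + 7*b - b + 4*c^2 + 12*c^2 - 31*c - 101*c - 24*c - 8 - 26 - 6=b^2*(4*c + 1) + b*(-4*c^2 + 23*c + 6) + 16*c^2 - 156*c - 40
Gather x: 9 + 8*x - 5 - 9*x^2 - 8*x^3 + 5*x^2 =-8*x^3 - 4*x^2 + 8*x + 4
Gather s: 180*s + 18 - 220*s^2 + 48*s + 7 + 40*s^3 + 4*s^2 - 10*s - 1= 40*s^3 - 216*s^2 + 218*s + 24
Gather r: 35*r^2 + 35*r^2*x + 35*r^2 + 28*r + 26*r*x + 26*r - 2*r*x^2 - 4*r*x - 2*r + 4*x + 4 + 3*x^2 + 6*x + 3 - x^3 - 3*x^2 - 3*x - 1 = r^2*(35*x + 70) + r*(-2*x^2 + 22*x + 52) - x^3 + 7*x + 6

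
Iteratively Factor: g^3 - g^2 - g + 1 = (g + 1)*(g^2 - 2*g + 1) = (g - 1)*(g + 1)*(g - 1)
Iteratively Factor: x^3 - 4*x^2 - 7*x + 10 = (x - 5)*(x^2 + x - 2) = (x - 5)*(x + 2)*(x - 1)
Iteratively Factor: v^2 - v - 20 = (v + 4)*(v - 5)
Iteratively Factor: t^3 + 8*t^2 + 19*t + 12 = (t + 3)*(t^2 + 5*t + 4) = (t + 1)*(t + 3)*(t + 4)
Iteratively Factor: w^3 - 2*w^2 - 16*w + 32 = (w - 4)*(w^2 + 2*w - 8) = (w - 4)*(w - 2)*(w + 4)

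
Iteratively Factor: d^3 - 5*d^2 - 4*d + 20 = (d - 5)*(d^2 - 4) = (d - 5)*(d + 2)*(d - 2)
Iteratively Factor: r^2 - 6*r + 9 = (r - 3)*(r - 3)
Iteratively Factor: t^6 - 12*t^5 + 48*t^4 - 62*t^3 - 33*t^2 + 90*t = (t)*(t^5 - 12*t^4 + 48*t^3 - 62*t^2 - 33*t + 90) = t*(t - 3)*(t^4 - 9*t^3 + 21*t^2 + t - 30) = t*(t - 3)*(t + 1)*(t^3 - 10*t^2 + 31*t - 30) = t*(t - 3)*(t - 2)*(t + 1)*(t^2 - 8*t + 15) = t*(t - 5)*(t - 3)*(t - 2)*(t + 1)*(t - 3)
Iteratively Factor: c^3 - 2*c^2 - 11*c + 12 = (c + 3)*(c^2 - 5*c + 4) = (c - 4)*(c + 3)*(c - 1)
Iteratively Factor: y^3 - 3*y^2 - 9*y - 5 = (y + 1)*(y^2 - 4*y - 5) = (y - 5)*(y + 1)*(y + 1)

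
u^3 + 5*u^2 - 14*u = u*(u - 2)*(u + 7)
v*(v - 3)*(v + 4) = v^3 + v^2 - 12*v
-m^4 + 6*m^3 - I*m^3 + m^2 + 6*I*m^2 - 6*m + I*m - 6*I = (m - 6)*(m + I)*(I*m - I)*(I*m + I)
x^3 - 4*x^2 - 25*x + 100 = (x - 5)*(x - 4)*(x + 5)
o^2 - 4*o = o*(o - 4)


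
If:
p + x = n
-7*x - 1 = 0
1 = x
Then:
No Solution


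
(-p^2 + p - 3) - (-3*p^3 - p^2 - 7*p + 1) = 3*p^3 + 8*p - 4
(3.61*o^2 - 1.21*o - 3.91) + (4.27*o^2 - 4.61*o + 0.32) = 7.88*o^2 - 5.82*o - 3.59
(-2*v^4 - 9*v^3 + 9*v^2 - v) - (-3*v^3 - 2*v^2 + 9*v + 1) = -2*v^4 - 6*v^3 + 11*v^2 - 10*v - 1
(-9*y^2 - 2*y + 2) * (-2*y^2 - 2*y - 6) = 18*y^4 + 22*y^3 + 54*y^2 + 8*y - 12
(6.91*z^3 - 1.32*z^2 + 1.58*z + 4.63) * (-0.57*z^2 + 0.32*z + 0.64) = -3.9387*z^5 + 2.9636*z^4 + 3.0994*z^3 - 2.9783*z^2 + 2.4928*z + 2.9632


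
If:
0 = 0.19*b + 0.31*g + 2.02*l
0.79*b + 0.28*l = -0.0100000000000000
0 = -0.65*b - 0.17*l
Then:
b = 0.04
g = 0.87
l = -0.14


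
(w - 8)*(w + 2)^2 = w^3 - 4*w^2 - 28*w - 32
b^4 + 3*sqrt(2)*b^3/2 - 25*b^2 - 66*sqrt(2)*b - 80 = (b - 4*sqrt(2))*(b + sqrt(2))*(b + 2*sqrt(2))*(b + 5*sqrt(2)/2)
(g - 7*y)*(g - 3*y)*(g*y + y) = g^3*y - 10*g^2*y^2 + g^2*y + 21*g*y^3 - 10*g*y^2 + 21*y^3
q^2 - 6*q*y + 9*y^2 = (q - 3*y)^2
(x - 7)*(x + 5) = x^2 - 2*x - 35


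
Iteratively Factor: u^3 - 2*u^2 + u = (u)*(u^2 - 2*u + 1) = u*(u - 1)*(u - 1)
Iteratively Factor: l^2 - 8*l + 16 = (l - 4)*(l - 4)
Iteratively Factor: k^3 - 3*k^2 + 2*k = (k - 2)*(k^2 - k) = k*(k - 2)*(k - 1)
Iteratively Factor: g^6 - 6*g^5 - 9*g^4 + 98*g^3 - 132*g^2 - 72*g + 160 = (g + 4)*(g^5 - 10*g^4 + 31*g^3 - 26*g^2 - 28*g + 40) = (g + 1)*(g + 4)*(g^4 - 11*g^3 + 42*g^2 - 68*g + 40) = (g - 5)*(g + 1)*(g + 4)*(g^3 - 6*g^2 + 12*g - 8) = (g - 5)*(g - 2)*(g + 1)*(g + 4)*(g^2 - 4*g + 4) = (g - 5)*(g - 2)^2*(g + 1)*(g + 4)*(g - 2)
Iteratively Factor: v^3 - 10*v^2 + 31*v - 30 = (v - 5)*(v^2 - 5*v + 6) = (v - 5)*(v - 2)*(v - 3)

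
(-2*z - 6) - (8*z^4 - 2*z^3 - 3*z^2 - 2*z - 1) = -8*z^4 + 2*z^3 + 3*z^2 - 5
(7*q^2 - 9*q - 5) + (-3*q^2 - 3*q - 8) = 4*q^2 - 12*q - 13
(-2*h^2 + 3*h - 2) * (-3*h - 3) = 6*h^3 - 3*h^2 - 3*h + 6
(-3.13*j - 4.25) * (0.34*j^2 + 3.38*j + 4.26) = -1.0642*j^3 - 12.0244*j^2 - 27.6988*j - 18.105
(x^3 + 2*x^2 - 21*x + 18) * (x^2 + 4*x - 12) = x^5 + 6*x^4 - 25*x^3 - 90*x^2 + 324*x - 216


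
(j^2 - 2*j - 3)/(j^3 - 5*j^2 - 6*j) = (j - 3)/(j*(j - 6))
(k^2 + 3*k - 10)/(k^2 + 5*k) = (k - 2)/k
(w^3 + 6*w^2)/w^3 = (w + 6)/w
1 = 1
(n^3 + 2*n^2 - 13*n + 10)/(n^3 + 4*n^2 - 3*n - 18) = (n^2 + 4*n - 5)/(n^2 + 6*n + 9)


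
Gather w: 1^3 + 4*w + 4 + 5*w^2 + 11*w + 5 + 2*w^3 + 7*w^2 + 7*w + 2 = 2*w^3 + 12*w^2 + 22*w + 12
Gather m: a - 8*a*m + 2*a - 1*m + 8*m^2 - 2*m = 3*a + 8*m^2 + m*(-8*a - 3)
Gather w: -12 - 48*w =-48*w - 12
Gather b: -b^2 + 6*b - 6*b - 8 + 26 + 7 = 25 - b^2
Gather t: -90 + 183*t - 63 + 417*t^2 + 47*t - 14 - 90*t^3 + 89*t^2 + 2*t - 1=-90*t^3 + 506*t^2 + 232*t - 168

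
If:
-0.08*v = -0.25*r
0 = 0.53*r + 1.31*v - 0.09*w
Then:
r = 0.0194647201946472*w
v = 0.0608272506082725*w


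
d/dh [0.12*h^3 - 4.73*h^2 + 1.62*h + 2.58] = 0.36*h^2 - 9.46*h + 1.62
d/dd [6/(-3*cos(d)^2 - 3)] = -8*sin(2*d)/(cos(2*d) + 3)^2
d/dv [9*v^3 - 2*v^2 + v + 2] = 27*v^2 - 4*v + 1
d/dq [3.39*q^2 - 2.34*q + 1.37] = 6.78*q - 2.34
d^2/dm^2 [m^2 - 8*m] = 2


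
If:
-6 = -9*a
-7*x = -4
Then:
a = 2/3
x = 4/7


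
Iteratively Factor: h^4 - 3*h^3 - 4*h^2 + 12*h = (h - 2)*(h^3 - h^2 - 6*h) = h*(h - 2)*(h^2 - h - 6) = h*(h - 2)*(h + 2)*(h - 3)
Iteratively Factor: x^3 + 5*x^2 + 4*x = (x + 4)*(x^2 + x) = (x + 1)*(x + 4)*(x)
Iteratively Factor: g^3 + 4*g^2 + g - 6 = (g - 1)*(g^2 + 5*g + 6) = (g - 1)*(g + 3)*(g + 2)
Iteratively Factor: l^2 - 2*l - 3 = (l - 3)*(l + 1)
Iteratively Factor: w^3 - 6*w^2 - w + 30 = (w - 3)*(w^2 - 3*w - 10) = (w - 5)*(w - 3)*(w + 2)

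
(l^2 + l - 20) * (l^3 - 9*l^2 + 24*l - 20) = l^5 - 8*l^4 - 5*l^3 + 184*l^2 - 500*l + 400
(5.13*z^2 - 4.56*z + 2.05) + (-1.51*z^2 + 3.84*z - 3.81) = 3.62*z^2 - 0.72*z - 1.76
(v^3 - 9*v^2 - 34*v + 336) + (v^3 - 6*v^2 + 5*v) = 2*v^3 - 15*v^2 - 29*v + 336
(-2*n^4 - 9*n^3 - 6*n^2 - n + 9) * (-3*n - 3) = 6*n^5 + 33*n^4 + 45*n^3 + 21*n^2 - 24*n - 27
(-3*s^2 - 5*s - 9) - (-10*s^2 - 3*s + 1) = 7*s^2 - 2*s - 10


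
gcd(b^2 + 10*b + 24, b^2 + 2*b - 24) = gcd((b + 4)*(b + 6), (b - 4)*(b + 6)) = b + 6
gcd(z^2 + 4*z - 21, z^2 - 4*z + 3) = z - 3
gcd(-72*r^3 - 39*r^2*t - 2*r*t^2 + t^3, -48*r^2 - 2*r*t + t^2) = 8*r - t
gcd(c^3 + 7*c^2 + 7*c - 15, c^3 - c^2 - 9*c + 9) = c^2 + 2*c - 3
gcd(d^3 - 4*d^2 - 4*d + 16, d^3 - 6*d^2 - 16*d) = d + 2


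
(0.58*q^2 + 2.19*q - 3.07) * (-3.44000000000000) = -1.9952*q^2 - 7.5336*q + 10.5608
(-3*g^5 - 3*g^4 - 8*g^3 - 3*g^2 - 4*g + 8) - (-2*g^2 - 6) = -3*g^5 - 3*g^4 - 8*g^3 - g^2 - 4*g + 14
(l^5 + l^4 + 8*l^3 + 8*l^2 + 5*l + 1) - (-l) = l^5 + l^4 + 8*l^3 + 8*l^2 + 6*l + 1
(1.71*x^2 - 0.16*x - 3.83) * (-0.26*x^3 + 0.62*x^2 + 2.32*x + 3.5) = -0.4446*x^5 + 1.1018*x^4 + 4.8638*x^3 + 3.2392*x^2 - 9.4456*x - 13.405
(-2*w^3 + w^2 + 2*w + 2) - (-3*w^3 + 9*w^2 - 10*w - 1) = w^3 - 8*w^2 + 12*w + 3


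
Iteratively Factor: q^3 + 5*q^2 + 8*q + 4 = (q + 1)*(q^2 + 4*q + 4) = (q + 1)*(q + 2)*(q + 2)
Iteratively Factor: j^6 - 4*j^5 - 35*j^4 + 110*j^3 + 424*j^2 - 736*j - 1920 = (j - 5)*(j^5 + j^4 - 30*j^3 - 40*j^2 + 224*j + 384) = (j - 5)*(j - 4)*(j^4 + 5*j^3 - 10*j^2 - 80*j - 96) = (j - 5)*(j - 4)^2*(j^3 + 9*j^2 + 26*j + 24) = (j - 5)*(j - 4)^2*(j + 4)*(j^2 + 5*j + 6) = (j - 5)*(j - 4)^2*(j + 3)*(j + 4)*(j + 2)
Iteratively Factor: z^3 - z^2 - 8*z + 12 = (z + 3)*(z^2 - 4*z + 4) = (z - 2)*(z + 3)*(z - 2)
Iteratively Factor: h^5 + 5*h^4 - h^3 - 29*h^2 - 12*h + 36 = (h + 3)*(h^4 + 2*h^3 - 7*h^2 - 8*h + 12) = (h + 2)*(h + 3)*(h^3 - 7*h + 6) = (h + 2)*(h + 3)^2*(h^2 - 3*h + 2) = (h - 1)*(h + 2)*(h + 3)^2*(h - 2)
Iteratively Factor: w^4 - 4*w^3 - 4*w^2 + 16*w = (w)*(w^3 - 4*w^2 - 4*w + 16) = w*(w + 2)*(w^2 - 6*w + 8) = w*(w - 2)*(w + 2)*(w - 4)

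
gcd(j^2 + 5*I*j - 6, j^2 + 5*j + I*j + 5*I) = 1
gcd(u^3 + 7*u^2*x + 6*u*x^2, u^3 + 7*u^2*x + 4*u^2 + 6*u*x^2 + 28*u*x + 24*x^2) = u^2 + 7*u*x + 6*x^2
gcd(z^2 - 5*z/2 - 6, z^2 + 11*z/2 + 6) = z + 3/2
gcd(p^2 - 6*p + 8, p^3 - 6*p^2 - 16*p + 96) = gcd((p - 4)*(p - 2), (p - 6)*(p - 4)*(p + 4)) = p - 4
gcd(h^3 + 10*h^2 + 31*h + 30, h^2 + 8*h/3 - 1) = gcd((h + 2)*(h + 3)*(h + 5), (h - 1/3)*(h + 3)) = h + 3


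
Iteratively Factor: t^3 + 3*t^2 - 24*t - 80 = (t - 5)*(t^2 + 8*t + 16) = (t - 5)*(t + 4)*(t + 4)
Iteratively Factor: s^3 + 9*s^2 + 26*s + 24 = (s + 3)*(s^2 + 6*s + 8) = (s + 2)*(s + 3)*(s + 4)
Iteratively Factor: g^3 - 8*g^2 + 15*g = (g - 5)*(g^2 - 3*g) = g*(g - 5)*(g - 3)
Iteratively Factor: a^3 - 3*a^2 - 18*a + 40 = (a + 4)*(a^2 - 7*a + 10) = (a - 2)*(a + 4)*(a - 5)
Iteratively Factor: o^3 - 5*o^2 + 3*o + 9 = (o + 1)*(o^2 - 6*o + 9) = (o - 3)*(o + 1)*(o - 3)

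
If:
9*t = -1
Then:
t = -1/9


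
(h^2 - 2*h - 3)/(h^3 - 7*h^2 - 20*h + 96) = (h + 1)/(h^2 - 4*h - 32)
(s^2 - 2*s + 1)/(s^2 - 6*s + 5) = (s - 1)/(s - 5)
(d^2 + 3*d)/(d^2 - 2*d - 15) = d/(d - 5)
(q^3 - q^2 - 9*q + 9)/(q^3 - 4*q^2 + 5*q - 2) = (q^2 - 9)/(q^2 - 3*q + 2)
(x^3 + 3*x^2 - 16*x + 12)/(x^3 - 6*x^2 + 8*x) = (x^2 + 5*x - 6)/(x*(x - 4))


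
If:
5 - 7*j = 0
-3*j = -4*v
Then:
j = 5/7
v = 15/28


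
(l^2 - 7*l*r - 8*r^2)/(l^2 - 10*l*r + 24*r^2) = (l^2 - 7*l*r - 8*r^2)/(l^2 - 10*l*r + 24*r^2)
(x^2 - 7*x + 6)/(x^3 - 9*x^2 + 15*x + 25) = (x^2 - 7*x + 6)/(x^3 - 9*x^2 + 15*x + 25)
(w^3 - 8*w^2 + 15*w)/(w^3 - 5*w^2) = (w - 3)/w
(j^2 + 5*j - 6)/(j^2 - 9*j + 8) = (j + 6)/(j - 8)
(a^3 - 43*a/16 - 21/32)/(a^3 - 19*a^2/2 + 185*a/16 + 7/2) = (a + 3/2)/(a - 8)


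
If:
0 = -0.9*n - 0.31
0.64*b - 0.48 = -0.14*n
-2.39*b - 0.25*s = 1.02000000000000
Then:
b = 0.83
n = -0.34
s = -11.97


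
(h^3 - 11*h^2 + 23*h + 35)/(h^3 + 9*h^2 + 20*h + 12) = (h^2 - 12*h + 35)/(h^2 + 8*h + 12)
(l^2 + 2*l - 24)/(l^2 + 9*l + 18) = (l - 4)/(l + 3)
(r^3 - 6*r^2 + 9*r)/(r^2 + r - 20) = r*(r^2 - 6*r + 9)/(r^2 + r - 20)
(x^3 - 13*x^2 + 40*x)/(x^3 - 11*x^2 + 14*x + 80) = x/(x + 2)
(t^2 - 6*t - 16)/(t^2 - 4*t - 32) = (t + 2)/(t + 4)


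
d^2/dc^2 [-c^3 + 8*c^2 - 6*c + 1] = 16 - 6*c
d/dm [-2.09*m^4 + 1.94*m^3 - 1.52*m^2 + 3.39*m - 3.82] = -8.36*m^3 + 5.82*m^2 - 3.04*m + 3.39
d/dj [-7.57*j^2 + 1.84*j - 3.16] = 1.84 - 15.14*j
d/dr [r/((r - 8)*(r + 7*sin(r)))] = (-7*r^2*cos(r) - r^2 + 56*r*cos(r) - 56*sin(r))/((r - 8)^2*(r + 7*sin(r))^2)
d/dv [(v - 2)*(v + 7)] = 2*v + 5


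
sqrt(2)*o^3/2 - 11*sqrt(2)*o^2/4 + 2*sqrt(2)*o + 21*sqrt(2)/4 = (o - 7/2)*(o - 3)*(sqrt(2)*o/2 + sqrt(2)/2)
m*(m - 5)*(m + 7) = m^3 + 2*m^2 - 35*m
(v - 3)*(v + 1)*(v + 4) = v^3 + 2*v^2 - 11*v - 12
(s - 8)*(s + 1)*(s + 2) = s^3 - 5*s^2 - 22*s - 16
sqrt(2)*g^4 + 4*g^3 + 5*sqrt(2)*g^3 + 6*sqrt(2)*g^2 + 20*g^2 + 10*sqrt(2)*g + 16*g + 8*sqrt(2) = (g + 4)*(g + sqrt(2))^2*(sqrt(2)*g + sqrt(2))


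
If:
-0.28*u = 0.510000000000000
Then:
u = -1.82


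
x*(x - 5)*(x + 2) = x^3 - 3*x^2 - 10*x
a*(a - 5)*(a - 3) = a^3 - 8*a^2 + 15*a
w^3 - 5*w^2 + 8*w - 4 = (w - 2)^2*(w - 1)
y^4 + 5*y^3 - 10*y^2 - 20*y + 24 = (y - 2)*(y - 1)*(y + 2)*(y + 6)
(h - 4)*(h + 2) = h^2 - 2*h - 8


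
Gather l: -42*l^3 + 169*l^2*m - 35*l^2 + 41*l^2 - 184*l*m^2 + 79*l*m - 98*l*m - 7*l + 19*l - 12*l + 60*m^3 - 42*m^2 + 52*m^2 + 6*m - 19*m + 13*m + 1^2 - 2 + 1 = -42*l^3 + l^2*(169*m + 6) + l*(-184*m^2 - 19*m) + 60*m^3 + 10*m^2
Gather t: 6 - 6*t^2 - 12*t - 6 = -6*t^2 - 12*t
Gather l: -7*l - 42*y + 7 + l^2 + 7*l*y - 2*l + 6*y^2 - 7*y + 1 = l^2 + l*(7*y - 9) + 6*y^2 - 49*y + 8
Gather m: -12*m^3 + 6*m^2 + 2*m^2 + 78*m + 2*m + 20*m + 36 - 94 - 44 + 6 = -12*m^3 + 8*m^2 + 100*m - 96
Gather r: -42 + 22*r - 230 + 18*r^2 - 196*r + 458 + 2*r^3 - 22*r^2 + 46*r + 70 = 2*r^3 - 4*r^2 - 128*r + 256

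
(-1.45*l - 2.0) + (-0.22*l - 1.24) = -1.67*l - 3.24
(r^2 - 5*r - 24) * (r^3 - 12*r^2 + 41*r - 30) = r^5 - 17*r^4 + 77*r^3 + 53*r^2 - 834*r + 720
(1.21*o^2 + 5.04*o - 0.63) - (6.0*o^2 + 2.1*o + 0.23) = -4.79*o^2 + 2.94*o - 0.86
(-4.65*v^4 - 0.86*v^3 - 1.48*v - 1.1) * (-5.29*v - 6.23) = 24.5985*v^5 + 33.5189*v^4 + 5.3578*v^3 + 7.8292*v^2 + 15.0394*v + 6.853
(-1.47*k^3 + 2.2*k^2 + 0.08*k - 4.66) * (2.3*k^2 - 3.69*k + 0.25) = -3.381*k^5 + 10.4843*k^4 - 8.3015*k^3 - 10.4632*k^2 + 17.2154*k - 1.165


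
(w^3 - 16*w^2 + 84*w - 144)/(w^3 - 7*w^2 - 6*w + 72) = (w - 6)/(w + 3)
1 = 1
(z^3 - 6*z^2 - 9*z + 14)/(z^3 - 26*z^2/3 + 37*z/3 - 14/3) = 3*(z + 2)/(3*z - 2)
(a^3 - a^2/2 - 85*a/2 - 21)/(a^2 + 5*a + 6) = (2*a^3 - a^2 - 85*a - 42)/(2*(a^2 + 5*a + 6))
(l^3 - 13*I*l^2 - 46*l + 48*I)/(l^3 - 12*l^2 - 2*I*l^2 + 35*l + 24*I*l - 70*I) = (l^2 - 11*I*l - 24)/(l^2 - 12*l + 35)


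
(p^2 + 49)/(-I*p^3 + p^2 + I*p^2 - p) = I*(p^2 + 49)/(p*(p^2 + p*(-1 + I) - I))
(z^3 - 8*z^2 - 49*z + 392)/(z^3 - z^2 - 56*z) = (z - 7)/z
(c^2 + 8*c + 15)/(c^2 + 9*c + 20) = (c + 3)/(c + 4)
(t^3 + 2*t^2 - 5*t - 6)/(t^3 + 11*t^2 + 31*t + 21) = (t - 2)/(t + 7)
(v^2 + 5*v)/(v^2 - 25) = v/(v - 5)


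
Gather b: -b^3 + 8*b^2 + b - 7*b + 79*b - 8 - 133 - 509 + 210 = -b^3 + 8*b^2 + 73*b - 440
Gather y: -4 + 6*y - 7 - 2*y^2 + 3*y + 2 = -2*y^2 + 9*y - 9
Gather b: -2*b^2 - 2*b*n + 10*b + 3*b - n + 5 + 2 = -2*b^2 + b*(13 - 2*n) - n + 7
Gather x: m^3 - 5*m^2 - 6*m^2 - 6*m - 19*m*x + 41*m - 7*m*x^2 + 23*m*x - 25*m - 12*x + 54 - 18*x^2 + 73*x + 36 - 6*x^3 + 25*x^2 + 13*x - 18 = m^3 - 11*m^2 + 10*m - 6*x^3 + x^2*(7 - 7*m) + x*(4*m + 74) + 72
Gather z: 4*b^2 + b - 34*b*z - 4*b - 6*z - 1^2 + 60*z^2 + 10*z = 4*b^2 - 3*b + 60*z^2 + z*(4 - 34*b) - 1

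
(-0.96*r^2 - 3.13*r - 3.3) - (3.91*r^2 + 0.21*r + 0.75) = -4.87*r^2 - 3.34*r - 4.05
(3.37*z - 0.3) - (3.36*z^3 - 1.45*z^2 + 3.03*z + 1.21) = -3.36*z^3 + 1.45*z^2 + 0.34*z - 1.51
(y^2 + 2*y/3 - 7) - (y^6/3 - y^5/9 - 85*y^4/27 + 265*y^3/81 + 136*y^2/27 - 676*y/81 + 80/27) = -y^6/3 + y^5/9 + 85*y^4/27 - 265*y^3/81 - 109*y^2/27 + 730*y/81 - 269/27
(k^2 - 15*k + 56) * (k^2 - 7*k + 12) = k^4 - 22*k^3 + 173*k^2 - 572*k + 672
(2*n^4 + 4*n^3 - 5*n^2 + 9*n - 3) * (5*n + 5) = 10*n^5 + 30*n^4 - 5*n^3 + 20*n^2 + 30*n - 15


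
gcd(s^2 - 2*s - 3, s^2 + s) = s + 1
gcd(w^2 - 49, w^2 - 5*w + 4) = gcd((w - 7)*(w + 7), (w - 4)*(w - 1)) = 1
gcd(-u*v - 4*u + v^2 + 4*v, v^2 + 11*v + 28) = v + 4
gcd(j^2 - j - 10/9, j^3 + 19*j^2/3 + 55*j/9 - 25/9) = 1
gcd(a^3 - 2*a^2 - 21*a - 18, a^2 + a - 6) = a + 3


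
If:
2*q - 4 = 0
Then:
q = 2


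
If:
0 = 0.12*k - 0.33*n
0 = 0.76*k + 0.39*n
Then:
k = 0.00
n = 0.00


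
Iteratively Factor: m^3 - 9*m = (m - 3)*(m^2 + 3*m) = m*(m - 3)*(m + 3)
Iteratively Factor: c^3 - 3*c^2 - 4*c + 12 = (c + 2)*(c^2 - 5*c + 6) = (c - 3)*(c + 2)*(c - 2)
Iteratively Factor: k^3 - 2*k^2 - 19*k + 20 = (k - 5)*(k^2 + 3*k - 4) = (k - 5)*(k + 4)*(k - 1)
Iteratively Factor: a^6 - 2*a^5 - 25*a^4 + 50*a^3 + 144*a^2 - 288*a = (a + 4)*(a^5 - 6*a^4 - a^3 + 54*a^2 - 72*a) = a*(a + 4)*(a^4 - 6*a^3 - a^2 + 54*a - 72) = a*(a - 3)*(a + 4)*(a^3 - 3*a^2 - 10*a + 24) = a*(a - 3)*(a + 3)*(a + 4)*(a^2 - 6*a + 8) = a*(a - 3)*(a - 2)*(a + 3)*(a + 4)*(a - 4)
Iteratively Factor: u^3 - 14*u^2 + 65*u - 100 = (u - 4)*(u^2 - 10*u + 25) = (u - 5)*(u - 4)*(u - 5)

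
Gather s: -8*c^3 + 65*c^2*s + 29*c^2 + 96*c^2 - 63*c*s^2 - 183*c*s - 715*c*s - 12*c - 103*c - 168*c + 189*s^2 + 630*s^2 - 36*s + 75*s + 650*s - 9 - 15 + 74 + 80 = -8*c^3 + 125*c^2 - 283*c + s^2*(819 - 63*c) + s*(65*c^2 - 898*c + 689) + 130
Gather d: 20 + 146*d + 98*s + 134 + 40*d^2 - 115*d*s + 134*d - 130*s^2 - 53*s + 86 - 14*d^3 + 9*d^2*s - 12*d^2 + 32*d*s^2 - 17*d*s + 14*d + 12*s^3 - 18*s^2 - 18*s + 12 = -14*d^3 + d^2*(9*s + 28) + d*(32*s^2 - 132*s + 294) + 12*s^3 - 148*s^2 + 27*s + 252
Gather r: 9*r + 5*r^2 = 5*r^2 + 9*r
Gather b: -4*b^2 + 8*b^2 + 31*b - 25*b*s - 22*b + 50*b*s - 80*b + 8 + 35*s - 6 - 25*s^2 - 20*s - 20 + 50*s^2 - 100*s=4*b^2 + b*(25*s - 71) + 25*s^2 - 85*s - 18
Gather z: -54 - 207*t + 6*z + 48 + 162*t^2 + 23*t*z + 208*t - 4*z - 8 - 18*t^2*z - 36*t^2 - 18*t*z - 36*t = 126*t^2 - 35*t + z*(-18*t^2 + 5*t + 2) - 14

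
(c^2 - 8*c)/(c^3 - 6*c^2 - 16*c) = 1/(c + 2)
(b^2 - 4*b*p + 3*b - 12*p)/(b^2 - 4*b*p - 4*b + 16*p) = (b + 3)/(b - 4)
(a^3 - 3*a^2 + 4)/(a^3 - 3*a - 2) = (a - 2)/(a + 1)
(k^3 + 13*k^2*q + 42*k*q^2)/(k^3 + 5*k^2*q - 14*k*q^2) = (-k - 6*q)/(-k + 2*q)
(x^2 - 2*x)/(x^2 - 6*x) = (x - 2)/(x - 6)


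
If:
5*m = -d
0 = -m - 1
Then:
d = 5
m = -1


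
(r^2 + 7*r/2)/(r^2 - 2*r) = (r + 7/2)/(r - 2)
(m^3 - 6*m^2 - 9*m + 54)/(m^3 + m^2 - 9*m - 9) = (m - 6)/(m + 1)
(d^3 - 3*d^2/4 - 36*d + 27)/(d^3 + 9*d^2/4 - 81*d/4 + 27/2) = (d - 6)/(d - 3)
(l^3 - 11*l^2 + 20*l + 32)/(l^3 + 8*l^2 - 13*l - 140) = (l^2 - 7*l - 8)/(l^2 + 12*l + 35)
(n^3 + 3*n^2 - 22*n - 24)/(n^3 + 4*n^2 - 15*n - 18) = (n - 4)/(n - 3)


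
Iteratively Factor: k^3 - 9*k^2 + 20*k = (k - 4)*(k^2 - 5*k) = k*(k - 4)*(k - 5)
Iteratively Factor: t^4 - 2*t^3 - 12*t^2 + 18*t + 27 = (t + 3)*(t^3 - 5*t^2 + 3*t + 9) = (t + 1)*(t + 3)*(t^2 - 6*t + 9) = (t - 3)*(t + 1)*(t + 3)*(t - 3)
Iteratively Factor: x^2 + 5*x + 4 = (x + 1)*(x + 4)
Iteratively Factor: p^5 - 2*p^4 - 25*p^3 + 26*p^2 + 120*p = (p - 5)*(p^4 + 3*p^3 - 10*p^2 - 24*p) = (p - 5)*(p - 3)*(p^3 + 6*p^2 + 8*p) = (p - 5)*(p - 3)*(p + 2)*(p^2 + 4*p) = (p - 5)*(p - 3)*(p + 2)*(p + 4)*(p)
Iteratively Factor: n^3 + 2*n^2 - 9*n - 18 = (n + 3)*(n^2 - n - 6) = (n - 3)*(n + 3)*(n + 2)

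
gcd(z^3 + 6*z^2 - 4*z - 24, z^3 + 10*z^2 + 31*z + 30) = z + 2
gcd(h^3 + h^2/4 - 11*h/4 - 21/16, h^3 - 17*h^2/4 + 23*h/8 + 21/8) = h^2 - 5*h/4 - 7/8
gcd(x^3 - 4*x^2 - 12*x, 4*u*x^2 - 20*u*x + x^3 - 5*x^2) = x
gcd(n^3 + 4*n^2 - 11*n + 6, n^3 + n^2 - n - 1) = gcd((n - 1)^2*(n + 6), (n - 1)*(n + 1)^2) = n - 1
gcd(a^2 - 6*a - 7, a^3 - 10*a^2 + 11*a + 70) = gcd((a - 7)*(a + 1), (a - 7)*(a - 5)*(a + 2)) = a - 7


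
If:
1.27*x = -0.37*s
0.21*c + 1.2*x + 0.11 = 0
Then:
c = -5.71428571428571*x - 0.523809523809524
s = -3.43243243243243*x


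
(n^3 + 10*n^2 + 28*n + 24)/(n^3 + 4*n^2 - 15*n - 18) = (n^2 + 4*n + 4)/(n^2 - 2*n - 3)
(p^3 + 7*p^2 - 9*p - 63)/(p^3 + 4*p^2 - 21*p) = (p + 3)/p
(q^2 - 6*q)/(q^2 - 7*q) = (q - 6)/(q - 7)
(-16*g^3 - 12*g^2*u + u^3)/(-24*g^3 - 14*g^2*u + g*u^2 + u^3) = (2*g + u)/(3*g + u)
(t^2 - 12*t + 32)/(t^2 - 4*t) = (t - 8)/t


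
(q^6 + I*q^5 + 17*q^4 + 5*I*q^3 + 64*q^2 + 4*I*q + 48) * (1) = q^6 + I*q^5 + 17*q^4 + 5*I*q^3 + 64*q^2 + 4*I*q + 48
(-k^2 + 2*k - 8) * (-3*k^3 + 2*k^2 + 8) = 3*k^5 - 8*k^4 + 28*k^3 - 24*k^2 + 16*k - 64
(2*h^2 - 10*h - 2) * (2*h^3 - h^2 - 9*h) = 4*h^5 - 22*h^4 - 12*h^3 + 92*h^2 + 18*h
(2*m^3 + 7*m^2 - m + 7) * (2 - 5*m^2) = -10*m^5 - 35*m^4 + 9*m^3 - 21*m^2 - 2*m + 14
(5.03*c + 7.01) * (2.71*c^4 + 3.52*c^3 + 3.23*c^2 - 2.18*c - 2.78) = 13.6313*c^5 + 36.7027*c^4 + 40.9221*c^3 + 11.6769*c^2 - 29.2652*c - 19.4878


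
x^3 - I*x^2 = x^2*(x - I)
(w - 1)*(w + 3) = w^2 + 2*w - 3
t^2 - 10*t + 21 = (t - 7)*(t - 3)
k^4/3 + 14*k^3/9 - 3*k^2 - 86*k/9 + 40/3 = (k/3 + 1)*(k - 2)*(k - 4/3)*(k + 5)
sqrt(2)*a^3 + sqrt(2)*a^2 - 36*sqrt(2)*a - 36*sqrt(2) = (a - 6)*(a + 6)*(sqrt(2)*a + sqrt(2))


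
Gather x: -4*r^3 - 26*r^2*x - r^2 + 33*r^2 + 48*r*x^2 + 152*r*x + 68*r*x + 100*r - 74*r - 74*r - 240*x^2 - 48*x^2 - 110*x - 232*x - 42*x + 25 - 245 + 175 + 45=-4*r^3 + 32*r^2 - 48*r + x^2*(48*r - 288) + x*(-26*r^2 + 220*r - 384)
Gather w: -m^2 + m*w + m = -m^2 + m*w + m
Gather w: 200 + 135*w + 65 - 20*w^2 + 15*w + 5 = -20*w^2 + 150*w + 270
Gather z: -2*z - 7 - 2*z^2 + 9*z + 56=-2*z^2 + 7*z + 49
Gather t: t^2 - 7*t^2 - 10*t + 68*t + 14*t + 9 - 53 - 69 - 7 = -6*t^2 + 72*t - 120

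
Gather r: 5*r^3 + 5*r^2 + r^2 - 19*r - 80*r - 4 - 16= 5*r^3 + 6*r^2 - 99*r - 20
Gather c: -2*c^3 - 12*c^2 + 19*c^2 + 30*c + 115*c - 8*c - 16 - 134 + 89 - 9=-2*c^3 + 7*c^2 + 137*c - 70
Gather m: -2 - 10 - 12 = -24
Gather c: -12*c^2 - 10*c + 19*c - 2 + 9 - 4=-12*c^2 + 9*c + 3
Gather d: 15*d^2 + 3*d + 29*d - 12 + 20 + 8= 15*d^2 + 32*d + 16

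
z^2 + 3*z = z*(z + 3)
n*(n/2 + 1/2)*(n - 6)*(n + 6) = n^4/2 + n^3/2 - 18*n^2 - 18*n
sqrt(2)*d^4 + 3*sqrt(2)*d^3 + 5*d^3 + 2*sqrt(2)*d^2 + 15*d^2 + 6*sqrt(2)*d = d*(d + 3)*(d + 2*sqrt(2))*(sqrt(2)*d + 1)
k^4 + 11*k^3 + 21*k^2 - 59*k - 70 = (k - 2)*(k + 1)*(k + 5)*(k + 7)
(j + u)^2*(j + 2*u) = j^3 + 4*j^2*u + 5*j*u^2 + 2*u^3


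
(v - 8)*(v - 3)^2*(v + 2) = v^4 - 12*v^3 + 29*v^2 + 42*v - 144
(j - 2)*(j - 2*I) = j^2 - 2*j - 2*I*j + 4*I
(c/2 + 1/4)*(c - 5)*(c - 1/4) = c^3/2 - 19*c^2/8 - 11*c/16 + 5/16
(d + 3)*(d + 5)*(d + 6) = d^3 + 14*d^2 + 63*d + 90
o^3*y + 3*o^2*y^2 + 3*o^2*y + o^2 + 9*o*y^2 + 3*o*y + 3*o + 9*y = (o + 3)*(o + 3*y)*(o*y + 1)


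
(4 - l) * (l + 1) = -l^2 + 3*l + 4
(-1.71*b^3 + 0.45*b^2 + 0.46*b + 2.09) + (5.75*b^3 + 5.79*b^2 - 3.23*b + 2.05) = 4.04*b^3 + 6.24*b^2 - 2.77*b + 4.14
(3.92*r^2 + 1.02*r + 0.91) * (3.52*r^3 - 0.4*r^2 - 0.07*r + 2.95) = 13.7984*r^5 + 2.0224*r^4 + 2.5208*r^3 + 11.1286*r^2 + 2.9453*r + 2.6845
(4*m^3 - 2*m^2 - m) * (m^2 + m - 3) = 4*m^5 + 2*m^4 - 15*m^3 + 5*m^2 + 3*m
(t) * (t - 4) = t^2 - 4*t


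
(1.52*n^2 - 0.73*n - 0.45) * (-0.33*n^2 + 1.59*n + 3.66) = -0.5016*n^4 + 2.6577*n^3 + 4.551*n^2 - 3.3873*n - 1.647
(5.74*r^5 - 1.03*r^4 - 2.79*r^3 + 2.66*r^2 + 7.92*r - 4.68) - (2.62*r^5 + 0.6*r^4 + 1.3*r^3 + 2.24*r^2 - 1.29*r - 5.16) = 3.12*r^5 - 1.63*r^4 - 4.09*r^3 + 0.42*r^2 + 9.21*r + 0.48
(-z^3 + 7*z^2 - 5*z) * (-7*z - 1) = 7*z^4 - 48*z^3 + 28*z^2 + 5*z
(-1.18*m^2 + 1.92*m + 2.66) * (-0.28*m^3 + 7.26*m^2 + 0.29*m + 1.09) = 0.3304*m^5 - 9.1044*m^4 + 12.8522*m^3 + 18.5822*m^2 + 2.8642*m + 2.8994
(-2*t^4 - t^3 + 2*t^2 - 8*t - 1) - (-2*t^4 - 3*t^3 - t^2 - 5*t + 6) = 2*t^3 + 3*t^2 - 3*t - 7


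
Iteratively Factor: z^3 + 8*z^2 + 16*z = (z)*(z^2 + 8*z + 16) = z*(z + 4)*(z + 4)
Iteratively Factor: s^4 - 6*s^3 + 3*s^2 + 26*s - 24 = (s + 2)*(s^3 - 8*s^2 + 19*s - 12) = (s - 3)*(s + 2)*(s^2 - 5*s + 4) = (s - 3)*(s - 1)*(s + 2)*(s - 4)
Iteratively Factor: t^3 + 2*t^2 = (t + 2)*(t^2) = t*(t + 2)*(t)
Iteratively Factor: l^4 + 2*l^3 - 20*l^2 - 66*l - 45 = (l - 5)*(l^3 + 7*l^2 + 15*l + 9) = (l - 5)*(l + 3)*(l^2 + 4*l + 3) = (l - 5)*(l + 3)^2*(l + 1)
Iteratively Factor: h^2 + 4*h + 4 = (h + 2)*(h + 2)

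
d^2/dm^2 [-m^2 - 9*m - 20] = -2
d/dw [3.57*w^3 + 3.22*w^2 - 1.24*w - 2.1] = 10.71*w^2 + 6.44*w - 1.24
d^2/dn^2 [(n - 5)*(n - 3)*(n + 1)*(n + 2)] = 12*n^2 - 30*n - 14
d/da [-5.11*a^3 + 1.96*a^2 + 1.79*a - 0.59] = -15.33*a^2 + 3.92*a + 1.79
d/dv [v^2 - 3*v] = 2*v - 3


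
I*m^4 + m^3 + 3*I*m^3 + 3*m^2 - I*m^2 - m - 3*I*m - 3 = (m - 1)*(m + 3)*(m - I)*(I*m + I)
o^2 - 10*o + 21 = (o - 7)*(o - 3)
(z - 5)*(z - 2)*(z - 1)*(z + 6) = z^4 - 2*z^3 - 31*z^2 + 92*z - 60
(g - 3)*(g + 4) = g^2 + g - 12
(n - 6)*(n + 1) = n^2 - 5*n - 6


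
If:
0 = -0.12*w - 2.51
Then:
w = -20.92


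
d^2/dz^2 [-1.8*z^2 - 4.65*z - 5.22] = -3.60000000000000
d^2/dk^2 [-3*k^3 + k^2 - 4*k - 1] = 2 - 18*k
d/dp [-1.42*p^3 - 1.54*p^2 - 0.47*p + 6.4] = -4.26*p^2 - 3.08*p - 0.47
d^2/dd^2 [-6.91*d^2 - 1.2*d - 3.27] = -13.8200000000000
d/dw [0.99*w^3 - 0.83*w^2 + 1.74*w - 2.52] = 2.97*w^2 - 1.66*w + 1.74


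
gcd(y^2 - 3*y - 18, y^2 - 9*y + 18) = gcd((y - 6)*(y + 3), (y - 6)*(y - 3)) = y - 6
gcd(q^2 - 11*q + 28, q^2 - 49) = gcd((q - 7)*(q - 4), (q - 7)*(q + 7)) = q - 7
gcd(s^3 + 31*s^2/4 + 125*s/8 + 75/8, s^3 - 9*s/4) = s + 3/2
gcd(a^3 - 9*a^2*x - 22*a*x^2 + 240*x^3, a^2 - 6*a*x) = -a + 6*x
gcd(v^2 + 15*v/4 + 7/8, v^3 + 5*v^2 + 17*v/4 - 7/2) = v + 7/2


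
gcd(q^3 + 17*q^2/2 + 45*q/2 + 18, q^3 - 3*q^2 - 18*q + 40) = q + 4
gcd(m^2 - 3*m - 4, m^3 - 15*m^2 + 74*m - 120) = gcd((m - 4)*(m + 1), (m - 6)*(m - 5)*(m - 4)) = m - 4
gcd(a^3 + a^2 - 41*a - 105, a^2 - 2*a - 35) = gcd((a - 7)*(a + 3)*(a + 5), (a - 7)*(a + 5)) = a^2 - 2*a - 35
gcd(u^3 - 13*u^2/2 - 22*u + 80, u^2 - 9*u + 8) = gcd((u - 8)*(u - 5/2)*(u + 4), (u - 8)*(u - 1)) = u - 8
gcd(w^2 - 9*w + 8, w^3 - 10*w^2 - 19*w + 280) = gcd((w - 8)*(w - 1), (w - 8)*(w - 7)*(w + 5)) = w - 8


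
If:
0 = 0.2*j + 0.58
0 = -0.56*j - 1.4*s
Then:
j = -2.90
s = 1.16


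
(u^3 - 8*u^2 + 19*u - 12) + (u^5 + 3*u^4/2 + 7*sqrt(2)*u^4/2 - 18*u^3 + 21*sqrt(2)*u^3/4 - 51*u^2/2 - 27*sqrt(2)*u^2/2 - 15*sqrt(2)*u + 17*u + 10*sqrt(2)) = u^5 + 3*u^4/2 + 7*sqrt(2)*u^4/2 - 17*u^3 + 21*sqrt(2)*u^3/4 - 67*u^2/2 - 27*sqrt(2)*u^2/2 - 15*sqrt(2)*u + 36*u - 12 + 10*sqrt(2)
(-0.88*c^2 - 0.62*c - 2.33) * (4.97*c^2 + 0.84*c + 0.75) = -4.3736*c^4 - 3.8206*c^3 - 12.7609*c^2 - 2.4222*c - 1.7475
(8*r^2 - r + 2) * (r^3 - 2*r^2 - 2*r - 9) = 8*r^5 - 17*r^4 - 12*r^3 - 74*r^2 + 5*r - 18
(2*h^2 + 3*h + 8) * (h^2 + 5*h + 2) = 2*h^4 + 13*h^3 + 27*h^2 + 46*h + 16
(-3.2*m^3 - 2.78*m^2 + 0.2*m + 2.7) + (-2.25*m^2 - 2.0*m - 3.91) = -3.2*m^3 - 5.03*m^2 - 1.8*m - 1.21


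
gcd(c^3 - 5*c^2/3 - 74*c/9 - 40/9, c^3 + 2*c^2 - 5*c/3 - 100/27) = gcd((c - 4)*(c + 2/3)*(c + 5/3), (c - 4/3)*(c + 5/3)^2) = c + 5/3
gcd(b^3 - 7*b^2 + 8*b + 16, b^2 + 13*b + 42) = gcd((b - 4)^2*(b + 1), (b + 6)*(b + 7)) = 1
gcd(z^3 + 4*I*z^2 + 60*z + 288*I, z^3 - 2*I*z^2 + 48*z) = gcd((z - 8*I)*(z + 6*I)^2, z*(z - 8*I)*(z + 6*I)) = z^2 - 2*I*z + 48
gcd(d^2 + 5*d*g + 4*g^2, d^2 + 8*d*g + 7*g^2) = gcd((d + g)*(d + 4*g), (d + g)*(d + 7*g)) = d + g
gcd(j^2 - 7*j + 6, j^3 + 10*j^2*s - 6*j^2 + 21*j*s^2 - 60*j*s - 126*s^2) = j - 6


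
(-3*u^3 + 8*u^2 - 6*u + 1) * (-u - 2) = 3*u^4 - 2*u^3 - 10*u^2 + 11*u - 2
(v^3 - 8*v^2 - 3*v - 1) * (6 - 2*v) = -2*v^4 + 22*v^3 - 42*v^2 - 16*v - 6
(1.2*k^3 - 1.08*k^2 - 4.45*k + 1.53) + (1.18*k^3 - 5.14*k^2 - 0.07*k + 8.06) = 2.38*k^3 - 6.22*k^2 - 4.52*k + 9.59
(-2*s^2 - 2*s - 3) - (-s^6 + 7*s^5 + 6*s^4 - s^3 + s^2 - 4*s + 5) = s^6 - 7*s^5 - 6*s^4 + s^3 - 3*s^2 + 2*s - 8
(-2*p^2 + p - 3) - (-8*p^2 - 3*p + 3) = 6*p^2 + 4*p - 6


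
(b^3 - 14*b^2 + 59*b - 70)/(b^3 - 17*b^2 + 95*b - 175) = (b - 2)/(b - 5)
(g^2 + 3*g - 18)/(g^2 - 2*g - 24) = (-g^2 - 3*g + 18)/(-g^2 + 2*g + 24)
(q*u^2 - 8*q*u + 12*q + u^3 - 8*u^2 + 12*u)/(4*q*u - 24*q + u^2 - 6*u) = (q*u - 2*q + u^2 - 2*u)/(4*q + u)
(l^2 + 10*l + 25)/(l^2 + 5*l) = (l + 5)/l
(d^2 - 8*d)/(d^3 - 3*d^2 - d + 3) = d*(d - 8)/(d^3 - 3*d^2 - d + 3)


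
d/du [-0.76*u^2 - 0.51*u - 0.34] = -1.52*u - 0.51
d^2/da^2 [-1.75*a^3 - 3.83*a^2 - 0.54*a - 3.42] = -10.5*a - 7.66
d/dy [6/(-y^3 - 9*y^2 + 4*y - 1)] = 6*(3*y^2 + 18*y - 4)/(y^3 + 9*y^2 - 4*y + 1)^2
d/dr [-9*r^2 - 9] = -18*r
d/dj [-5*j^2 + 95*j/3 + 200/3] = 95/3 - 10*j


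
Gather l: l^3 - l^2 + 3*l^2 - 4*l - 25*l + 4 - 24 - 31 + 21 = l^3 + 2*l^2 - 29*l - 30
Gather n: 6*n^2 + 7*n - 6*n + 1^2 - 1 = 6*n^2 + n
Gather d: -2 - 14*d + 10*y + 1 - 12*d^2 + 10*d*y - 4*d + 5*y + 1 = -12*d^2 + d*(10*y - 18) + 15*y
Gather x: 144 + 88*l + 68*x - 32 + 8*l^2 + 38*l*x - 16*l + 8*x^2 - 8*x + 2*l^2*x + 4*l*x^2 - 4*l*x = 8*l^2 + 72*l + x^2*(4*l + 8) + x*(2*l^2 + 34*l + 60) + 112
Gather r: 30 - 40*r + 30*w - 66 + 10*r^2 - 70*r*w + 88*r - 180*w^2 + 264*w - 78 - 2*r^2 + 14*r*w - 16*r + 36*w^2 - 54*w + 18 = 8*r^2 + r*(32 - 56*w) - 144*w^2 + 240*w - 96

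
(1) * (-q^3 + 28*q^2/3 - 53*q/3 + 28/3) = -q^3 + 28*q^2/3 - 53*q/3 + 28/3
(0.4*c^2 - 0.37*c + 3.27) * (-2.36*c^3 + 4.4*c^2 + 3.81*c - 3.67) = -0.944*c^5 + 2.6332*c^4 - 7.8212*c^3 + 11.5103*c^2 + 13.8166*c - 12.0009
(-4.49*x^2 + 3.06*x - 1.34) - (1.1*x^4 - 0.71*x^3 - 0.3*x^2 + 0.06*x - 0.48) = -1.1*x^4 + 0.71*x^3 - 4.19*x^2 + 3.0*x - 0.86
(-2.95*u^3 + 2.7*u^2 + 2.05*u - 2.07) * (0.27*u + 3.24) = -0.7965*u^4 - 8.829*u^3 + 9.3015*u^2 + 6.0831*u - 6.7068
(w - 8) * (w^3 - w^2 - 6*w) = w^4 - 9*w^3 + 2*w^2 + 48*w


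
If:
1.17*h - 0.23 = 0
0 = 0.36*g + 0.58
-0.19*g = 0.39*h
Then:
No Solution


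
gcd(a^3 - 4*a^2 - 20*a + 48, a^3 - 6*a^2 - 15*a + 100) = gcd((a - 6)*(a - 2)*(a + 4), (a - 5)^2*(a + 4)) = a + 4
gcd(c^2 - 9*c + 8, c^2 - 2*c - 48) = c - 8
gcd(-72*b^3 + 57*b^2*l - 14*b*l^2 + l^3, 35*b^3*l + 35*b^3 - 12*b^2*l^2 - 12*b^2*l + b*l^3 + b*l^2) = 1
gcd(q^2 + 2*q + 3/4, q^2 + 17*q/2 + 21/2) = q + 3/2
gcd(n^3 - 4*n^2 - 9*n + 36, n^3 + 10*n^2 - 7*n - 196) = n - 4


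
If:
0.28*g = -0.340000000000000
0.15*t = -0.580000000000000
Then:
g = -1.21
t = -3.87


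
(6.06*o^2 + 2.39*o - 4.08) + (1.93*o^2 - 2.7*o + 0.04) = 7.99*o^2 - 0.31*o - 4.04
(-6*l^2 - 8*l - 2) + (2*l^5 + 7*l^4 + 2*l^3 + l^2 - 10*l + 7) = 2*l^5 + 7*l^4 + 2*l^3 - 5*l^2 - 18*l + 5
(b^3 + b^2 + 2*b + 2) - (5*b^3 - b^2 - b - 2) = -4*b^3 + 2*b^2 + 3*b + 4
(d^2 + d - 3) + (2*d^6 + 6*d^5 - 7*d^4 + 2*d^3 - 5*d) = 2*d^6 + 6*d^5 - 7*d^4 + 2*d^3 + d^2 - 4*d - 3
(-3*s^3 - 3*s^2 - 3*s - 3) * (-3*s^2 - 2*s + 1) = 9*s^5 + 15*s^4 + 12*s^3 + 12*s^2 + 3*s - 3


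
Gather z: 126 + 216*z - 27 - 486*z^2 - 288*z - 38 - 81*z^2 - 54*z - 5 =-567*z^2 - 126*z + 56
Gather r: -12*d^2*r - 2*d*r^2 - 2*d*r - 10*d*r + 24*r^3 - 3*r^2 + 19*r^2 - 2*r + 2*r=24*r^3 + r^2*(16 - 2*d) + r*(-12*d^2 - 12*d)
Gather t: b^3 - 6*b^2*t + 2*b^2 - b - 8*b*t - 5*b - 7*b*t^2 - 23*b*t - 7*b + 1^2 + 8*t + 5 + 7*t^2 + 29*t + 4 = b^3 + 2*b^2 - 13*b + t^2*(7 - 7*b) + t*(-6*b^2 - 31*b + 37) + 10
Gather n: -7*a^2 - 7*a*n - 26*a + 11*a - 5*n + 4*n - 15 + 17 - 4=-7*a^2 - 15*a + n*(-7*a - 1) - 2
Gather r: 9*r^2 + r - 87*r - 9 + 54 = 9*r^2 - 86*r + 45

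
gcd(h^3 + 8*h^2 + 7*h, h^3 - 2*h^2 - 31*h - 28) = h + 1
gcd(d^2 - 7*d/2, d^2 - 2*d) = d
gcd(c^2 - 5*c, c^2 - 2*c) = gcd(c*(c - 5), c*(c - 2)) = c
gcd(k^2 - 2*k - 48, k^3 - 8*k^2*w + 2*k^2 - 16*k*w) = 1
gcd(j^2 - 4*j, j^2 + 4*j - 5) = 1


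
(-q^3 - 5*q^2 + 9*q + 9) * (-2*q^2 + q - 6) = 2*q^5 + 9*q^4 - 17*q^3 + 21*q^2 - 45*q - 54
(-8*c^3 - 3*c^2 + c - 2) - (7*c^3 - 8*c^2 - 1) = -15*c^3 + 5*c^2 + c - 1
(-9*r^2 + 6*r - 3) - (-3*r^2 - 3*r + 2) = -6*r^2 + 9*r - 5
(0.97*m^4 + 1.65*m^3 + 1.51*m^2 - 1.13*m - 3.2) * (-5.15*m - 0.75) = -4.9955*m^5 - 9.225*m^4 - 9.014*m^3 + 4.687*m^2 + 17.3275*m + 2.4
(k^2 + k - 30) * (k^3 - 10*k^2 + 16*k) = k^5 - 9*k^4 - 24*k^3 + 316*k^2 - 480*k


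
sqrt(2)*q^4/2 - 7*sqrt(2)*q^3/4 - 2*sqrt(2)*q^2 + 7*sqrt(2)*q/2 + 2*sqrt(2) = (q - 4)*(q + 1/2)*(q - sqrt(2))*(sqrt(2)*q/2 + 1)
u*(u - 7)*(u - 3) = u^3 - 10*u^2 + 21*u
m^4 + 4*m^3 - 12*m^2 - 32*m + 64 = (m - 2)^2*(m + 4)^2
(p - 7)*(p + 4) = p^2 - 3*p - 28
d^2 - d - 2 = (d - 2)*(d + 1)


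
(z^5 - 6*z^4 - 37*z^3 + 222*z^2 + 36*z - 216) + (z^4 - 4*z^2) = z^5 - 5*z^4 - 37*z^3 + 218*z^2 + 36*z - 216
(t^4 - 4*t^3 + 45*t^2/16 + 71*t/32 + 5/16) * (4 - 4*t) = -4*t^5 + 20*t^4 - 109*t^3/4 + 19*t^2/8 + 61*t/8 + 5/4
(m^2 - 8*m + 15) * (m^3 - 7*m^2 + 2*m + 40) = m^5 - 15*m^4 + 73*m^3 - 81*m^2 - 290*m + 600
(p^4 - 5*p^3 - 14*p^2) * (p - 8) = p^5 - 13*p^4 + 26*p^3 + 112*p^2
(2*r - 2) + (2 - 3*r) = -r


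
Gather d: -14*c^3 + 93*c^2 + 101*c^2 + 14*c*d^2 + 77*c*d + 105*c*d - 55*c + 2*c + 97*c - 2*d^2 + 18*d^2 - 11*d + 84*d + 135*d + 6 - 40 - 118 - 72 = -14*c^3 + 194*c^2 + 44*c + d^2*(14*c + 16) + d*(182*c + 208) - 224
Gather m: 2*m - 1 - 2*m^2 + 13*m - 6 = -2*m^2 + 15*m - 7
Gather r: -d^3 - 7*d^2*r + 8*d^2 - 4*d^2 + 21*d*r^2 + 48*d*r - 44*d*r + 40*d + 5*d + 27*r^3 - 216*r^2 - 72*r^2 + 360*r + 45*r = -d^3 + 4*d^2 + 45*d + 27*r^3 + r^2*(21*d - 288) + r*(-7*d^2 + 4*d + 405)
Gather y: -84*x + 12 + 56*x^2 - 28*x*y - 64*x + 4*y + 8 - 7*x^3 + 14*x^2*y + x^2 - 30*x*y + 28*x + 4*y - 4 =-7*x^3 + 57*x^2 - 120*x + y*(14*x^2 - 58*x + 8) + 16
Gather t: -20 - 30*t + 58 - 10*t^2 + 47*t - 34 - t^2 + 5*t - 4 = -11*t^2 + 22*t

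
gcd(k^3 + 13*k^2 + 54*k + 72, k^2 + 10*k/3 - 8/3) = k + 4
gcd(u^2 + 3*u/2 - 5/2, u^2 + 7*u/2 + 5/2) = u + 5/2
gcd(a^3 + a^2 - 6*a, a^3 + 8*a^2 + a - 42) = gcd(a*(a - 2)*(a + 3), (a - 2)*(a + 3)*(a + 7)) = a^2 + a - 6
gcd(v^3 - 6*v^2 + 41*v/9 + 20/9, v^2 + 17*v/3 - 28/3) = v - 4/3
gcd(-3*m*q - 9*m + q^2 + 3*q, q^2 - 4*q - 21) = q + 3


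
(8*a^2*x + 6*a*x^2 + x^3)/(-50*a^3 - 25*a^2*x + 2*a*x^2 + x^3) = x*(4*a + x)/(-25*a^2 + x^2)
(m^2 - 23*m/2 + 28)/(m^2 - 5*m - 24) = (m - 7/2)/(m + 3)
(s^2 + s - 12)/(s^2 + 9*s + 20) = (s - 3)/(s + 5)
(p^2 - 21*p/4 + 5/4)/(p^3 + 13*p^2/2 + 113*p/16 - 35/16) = 4*(p - 5)/(4*p^2 + 27*p + 35)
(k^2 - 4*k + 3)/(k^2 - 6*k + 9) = (k - 1)/(k - 3)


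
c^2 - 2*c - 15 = (c - 5)*(c + 3)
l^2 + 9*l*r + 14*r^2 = (l + 2*r)*(l + 7*r)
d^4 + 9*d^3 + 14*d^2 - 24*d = d*(d - 1)*(d + 4)*(d + 6)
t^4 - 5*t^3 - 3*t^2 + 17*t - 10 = (t - 5)*(t - 1)^2*(t + 2)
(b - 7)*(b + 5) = b^2 - 2*b - 35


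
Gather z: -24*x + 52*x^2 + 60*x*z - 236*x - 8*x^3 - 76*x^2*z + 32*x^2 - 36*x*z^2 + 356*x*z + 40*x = -8*x^3 + 84*x^2 - 36*x*z^2 - 220*x + z*(-76*x^2 + 416*x)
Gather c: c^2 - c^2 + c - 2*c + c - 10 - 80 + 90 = 0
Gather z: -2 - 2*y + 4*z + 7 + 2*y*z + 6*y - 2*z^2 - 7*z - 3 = 4*y - 2*z^2 + z*(2*y - 3) + 2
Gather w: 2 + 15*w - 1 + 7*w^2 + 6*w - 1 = 7*w^2 + 21*w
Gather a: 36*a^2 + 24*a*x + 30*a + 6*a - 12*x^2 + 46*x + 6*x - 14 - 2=36*a^2 + a*(24*x + 36) - 12*x^2 + 52*x - 16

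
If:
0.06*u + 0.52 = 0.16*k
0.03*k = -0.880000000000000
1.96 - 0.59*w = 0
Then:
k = -29.33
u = -86.89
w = 3.32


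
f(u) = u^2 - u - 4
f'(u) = 2*u - 1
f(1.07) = -3.93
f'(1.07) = 1.14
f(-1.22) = -1.29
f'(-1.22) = -3.44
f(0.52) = -4.25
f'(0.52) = 0.04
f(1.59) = -3.06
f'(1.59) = 2.18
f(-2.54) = 4.99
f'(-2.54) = -6.08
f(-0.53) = -3.19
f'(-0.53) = -2.06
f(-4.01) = 16.09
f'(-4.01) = -9.02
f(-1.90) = 1.51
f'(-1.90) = -4.80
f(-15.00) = 236.00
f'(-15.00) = -31.00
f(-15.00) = 236.00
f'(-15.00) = -31.00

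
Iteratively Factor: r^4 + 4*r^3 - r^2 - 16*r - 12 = (r + 2)*(r^3 + 2*r^2 - 5*r - 6) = (r - 2)*(r + 2)*(r^2 + 4*r + 3) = (r - 2)*(r + 1)*(r + 2)*(r + 3)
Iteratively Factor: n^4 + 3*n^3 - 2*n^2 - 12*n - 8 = (n + 1)*(n^3 + 2*n^2 - 4*n - 8) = (n + 1)*(n + 2)*(n^2 - 4) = (n + 1)*(n + 2)^2*(n - 2)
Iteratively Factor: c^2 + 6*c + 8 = (c + 4)*(c + 2)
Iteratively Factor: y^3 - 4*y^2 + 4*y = (y - 2)*(y^2 - 2*y) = y*(y - 2)*(y - 2)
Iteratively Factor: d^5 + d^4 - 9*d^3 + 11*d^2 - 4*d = (d - 1)*(d^4 + 2*d^3 - 7*d^2 + 4*d) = (d - 1)^2*(d^3 + 3*d^2 - 4*d) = (d - 1)^3*(d^2 + 4*d) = (d - 1)^3*(d + 4)*(d)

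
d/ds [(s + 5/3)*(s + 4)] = 2*s + 17/3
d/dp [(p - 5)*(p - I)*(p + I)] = 3*p^2 - 10*p + 1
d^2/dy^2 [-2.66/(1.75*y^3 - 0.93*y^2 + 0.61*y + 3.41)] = ((27.93*y - 4.9476)*(1.75*y^3 - 0.93*y^2 + 0.61*y + 3.41) - 2.66*(5.25*y^2 - 1.86*y + 0.61)*(10.5*y^2 - 3.72*y + 1.22))/(1.75*y^3 - 0.93*y^2 + 0.61*y + 3.41)^3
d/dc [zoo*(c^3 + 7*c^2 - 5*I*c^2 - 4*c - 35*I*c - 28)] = nan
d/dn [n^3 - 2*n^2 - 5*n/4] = 3*n^2 - 4*n - 5/4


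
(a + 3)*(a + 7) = a^2 + 10*a + 21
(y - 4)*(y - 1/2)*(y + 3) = y^3 - 3*y^2/2 - 23*y/2 + 6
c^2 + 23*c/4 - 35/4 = (c - 5/4)*(c + 7)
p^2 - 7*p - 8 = (p - 8)*(p + 1)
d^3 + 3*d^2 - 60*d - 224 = (d - 8)*(d + 4)*(d + 7)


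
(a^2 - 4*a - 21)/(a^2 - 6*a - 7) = (a + 3)/(a + 1)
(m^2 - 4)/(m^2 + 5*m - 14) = (m + 2)/(m + 7)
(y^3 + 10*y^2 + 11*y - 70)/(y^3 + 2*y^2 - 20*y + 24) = (y^2 + 12*y + 35)/(y^2 + 4*y - 12)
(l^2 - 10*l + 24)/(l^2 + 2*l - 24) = (l - 6)/(l + 6)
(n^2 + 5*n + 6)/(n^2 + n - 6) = (n + 2)/(n - 2)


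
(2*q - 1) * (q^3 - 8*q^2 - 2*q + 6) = 2*q^4 - 17*q^3 + 4*q^2 + 14*q - 6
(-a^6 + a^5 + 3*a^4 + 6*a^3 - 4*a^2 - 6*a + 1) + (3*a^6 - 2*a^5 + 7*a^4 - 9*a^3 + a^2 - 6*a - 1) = 2*a^6 - a^5 + 10*a^4 - 3*a^3 - 3*a^2 - 12*a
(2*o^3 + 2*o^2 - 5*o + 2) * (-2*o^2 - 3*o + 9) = -4*o^5 - 10*o^4 + 22*o^3 + 29*o^2 - 51*o + 18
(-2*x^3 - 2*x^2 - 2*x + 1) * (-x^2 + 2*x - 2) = 2*x^5 - 2*x^4 + 2*x^3 - x^2 + 6*x - 2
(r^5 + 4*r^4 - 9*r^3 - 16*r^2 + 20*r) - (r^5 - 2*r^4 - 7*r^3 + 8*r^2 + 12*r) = 6*r^4 - 2*r^3 - 24*r^2 + 8*r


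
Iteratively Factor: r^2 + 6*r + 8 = (r + 4)*(r + 2)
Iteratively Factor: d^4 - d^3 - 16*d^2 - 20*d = (d)*(d^3 - d^2 - 16*d - 20) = d*(d + 2)*(d^2 - 3*d - 10) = d*(d + 2)^2*(d - 5)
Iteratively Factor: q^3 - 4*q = (q + 2)*(q^2 - 2*q) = q*(q + 2)*(q - 2)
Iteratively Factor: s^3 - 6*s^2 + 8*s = (s - 4)*(s^2 - 2*s) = s*(s - 4)*(s - 2)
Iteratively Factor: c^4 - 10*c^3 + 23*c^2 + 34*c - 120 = (c - 5)*(c^3 - 5*c^2 - 2*c + 24) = (c - 5)*(c - 3)*(c^2 - 2*c - 8) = (c - 5)*(c - 4)*(c - 3)*(c + 2)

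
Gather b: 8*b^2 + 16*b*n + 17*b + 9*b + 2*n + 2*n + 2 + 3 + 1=8*b^2 + b*(16*n + 26) + 4*n + 6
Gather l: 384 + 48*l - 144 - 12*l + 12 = 36*l + 252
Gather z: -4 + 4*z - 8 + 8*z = 12*z - 12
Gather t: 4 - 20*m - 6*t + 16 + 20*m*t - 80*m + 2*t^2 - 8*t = -100*m + 2*t^2 + t*(20*m - 14) + 20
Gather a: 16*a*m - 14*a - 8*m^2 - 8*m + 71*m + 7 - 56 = a*(16*m - 14) - 8*m^2 + 63*m - 49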